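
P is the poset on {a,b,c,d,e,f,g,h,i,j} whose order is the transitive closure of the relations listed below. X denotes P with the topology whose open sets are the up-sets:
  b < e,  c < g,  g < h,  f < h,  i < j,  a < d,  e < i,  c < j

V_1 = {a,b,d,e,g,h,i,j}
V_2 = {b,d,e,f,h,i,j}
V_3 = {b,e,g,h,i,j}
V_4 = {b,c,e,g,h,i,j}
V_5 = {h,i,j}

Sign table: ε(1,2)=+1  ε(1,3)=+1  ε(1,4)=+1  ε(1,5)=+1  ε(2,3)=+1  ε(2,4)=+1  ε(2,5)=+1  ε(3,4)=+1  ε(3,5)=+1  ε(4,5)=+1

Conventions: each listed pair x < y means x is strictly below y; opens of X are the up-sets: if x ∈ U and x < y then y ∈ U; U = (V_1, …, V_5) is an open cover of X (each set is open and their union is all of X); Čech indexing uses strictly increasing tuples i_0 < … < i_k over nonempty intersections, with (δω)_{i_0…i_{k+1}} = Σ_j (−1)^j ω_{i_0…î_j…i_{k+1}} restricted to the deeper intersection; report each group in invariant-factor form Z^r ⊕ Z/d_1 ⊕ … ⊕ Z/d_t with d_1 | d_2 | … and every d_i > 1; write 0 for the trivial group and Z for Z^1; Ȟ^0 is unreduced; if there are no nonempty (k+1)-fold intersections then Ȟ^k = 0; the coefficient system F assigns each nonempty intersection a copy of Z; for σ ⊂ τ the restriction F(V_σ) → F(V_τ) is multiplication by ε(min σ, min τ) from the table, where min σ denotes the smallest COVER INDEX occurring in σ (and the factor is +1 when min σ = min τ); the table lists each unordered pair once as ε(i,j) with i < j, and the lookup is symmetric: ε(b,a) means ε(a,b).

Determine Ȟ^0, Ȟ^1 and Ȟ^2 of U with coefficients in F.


Ȟ^0 = Z,  Ȟ^1 = 0,  Ȟ^2 = 0

nonempty overlaps:
  V12={b,d,e,h,i,j} V13={b,e,g,h,i,j} V14={b,e,g,h,i,j} V15={h,i,j} V23={b,e,h,i,j} V24={b,e,h,i,j} V25={h,i,j} V34={b,e,g,h,i,j} V35={h,i,j} V45={h,i,j}
  V123={b,e,h,i,j} V124={b,e,h,i,j} V125={h,i,j} V134={b,e,g,h,i,j} V135={h,i,j} V145={h,i,j} V234={b,e,h,i,j} V235={h,i,j} V245={h,i,j} V345={h,i,j}
  V1234={b,e,h,i,j} V1235={h,i,j} V1245={h,i,j} V1345={h,i,j} V2345={h,i,j}
  V12345={h,i,j}
C dims 5,10,10,5; δ0: rk 4, SNF 1^4; δ1: rk 6, SNF 1^6; δ2: rk 4, SNF 1^4
degree 0: 5−4−0 = 1 → Ȟ^0 ≅ Z
degree 1: 10−6−4 = 0 → Ȟ^1 ≅ 0
degree 2: 10−4−6 = 0 → Ȟ^2 ≅ 0


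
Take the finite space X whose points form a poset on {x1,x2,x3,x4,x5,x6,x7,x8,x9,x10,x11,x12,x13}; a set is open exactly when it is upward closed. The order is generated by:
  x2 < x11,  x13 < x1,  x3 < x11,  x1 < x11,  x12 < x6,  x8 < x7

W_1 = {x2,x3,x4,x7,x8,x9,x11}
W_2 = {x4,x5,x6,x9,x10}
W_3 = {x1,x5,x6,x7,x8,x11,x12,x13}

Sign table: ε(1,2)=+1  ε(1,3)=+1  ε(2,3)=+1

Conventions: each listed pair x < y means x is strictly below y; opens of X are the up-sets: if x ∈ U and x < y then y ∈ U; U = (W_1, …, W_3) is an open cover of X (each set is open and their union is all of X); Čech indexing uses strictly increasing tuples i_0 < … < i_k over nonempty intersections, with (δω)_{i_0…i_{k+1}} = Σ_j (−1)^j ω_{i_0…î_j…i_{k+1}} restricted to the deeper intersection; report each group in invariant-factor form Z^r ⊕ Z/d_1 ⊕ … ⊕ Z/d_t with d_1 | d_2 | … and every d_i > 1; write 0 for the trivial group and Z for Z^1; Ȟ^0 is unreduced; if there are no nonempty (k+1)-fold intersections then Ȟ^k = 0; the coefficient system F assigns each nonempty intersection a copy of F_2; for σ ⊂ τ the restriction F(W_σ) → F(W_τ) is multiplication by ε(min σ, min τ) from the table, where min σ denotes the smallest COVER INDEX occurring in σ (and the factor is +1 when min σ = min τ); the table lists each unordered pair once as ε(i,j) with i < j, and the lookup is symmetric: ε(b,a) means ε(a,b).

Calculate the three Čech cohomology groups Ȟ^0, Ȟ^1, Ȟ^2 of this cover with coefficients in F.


Ȟ^0(U;F) ≅ Z/2,  Ȟ^1(U;F) ≅ Z/2,  Ȟ^2(U;F) ≅ 0

nonempty intersections:
  W12={x4,x9} W13={x7,x8,x11} W23={x5,x6}
C dims 3,3; δ0: rk_F2 2
Ȟ^0: (3−2)−0=1 ⇒ Z/2
Ȟ^1: (3−0)−2=1 ⇒ Z/2
Ȟ^2: (0−0)−0=0 ⇒ 0


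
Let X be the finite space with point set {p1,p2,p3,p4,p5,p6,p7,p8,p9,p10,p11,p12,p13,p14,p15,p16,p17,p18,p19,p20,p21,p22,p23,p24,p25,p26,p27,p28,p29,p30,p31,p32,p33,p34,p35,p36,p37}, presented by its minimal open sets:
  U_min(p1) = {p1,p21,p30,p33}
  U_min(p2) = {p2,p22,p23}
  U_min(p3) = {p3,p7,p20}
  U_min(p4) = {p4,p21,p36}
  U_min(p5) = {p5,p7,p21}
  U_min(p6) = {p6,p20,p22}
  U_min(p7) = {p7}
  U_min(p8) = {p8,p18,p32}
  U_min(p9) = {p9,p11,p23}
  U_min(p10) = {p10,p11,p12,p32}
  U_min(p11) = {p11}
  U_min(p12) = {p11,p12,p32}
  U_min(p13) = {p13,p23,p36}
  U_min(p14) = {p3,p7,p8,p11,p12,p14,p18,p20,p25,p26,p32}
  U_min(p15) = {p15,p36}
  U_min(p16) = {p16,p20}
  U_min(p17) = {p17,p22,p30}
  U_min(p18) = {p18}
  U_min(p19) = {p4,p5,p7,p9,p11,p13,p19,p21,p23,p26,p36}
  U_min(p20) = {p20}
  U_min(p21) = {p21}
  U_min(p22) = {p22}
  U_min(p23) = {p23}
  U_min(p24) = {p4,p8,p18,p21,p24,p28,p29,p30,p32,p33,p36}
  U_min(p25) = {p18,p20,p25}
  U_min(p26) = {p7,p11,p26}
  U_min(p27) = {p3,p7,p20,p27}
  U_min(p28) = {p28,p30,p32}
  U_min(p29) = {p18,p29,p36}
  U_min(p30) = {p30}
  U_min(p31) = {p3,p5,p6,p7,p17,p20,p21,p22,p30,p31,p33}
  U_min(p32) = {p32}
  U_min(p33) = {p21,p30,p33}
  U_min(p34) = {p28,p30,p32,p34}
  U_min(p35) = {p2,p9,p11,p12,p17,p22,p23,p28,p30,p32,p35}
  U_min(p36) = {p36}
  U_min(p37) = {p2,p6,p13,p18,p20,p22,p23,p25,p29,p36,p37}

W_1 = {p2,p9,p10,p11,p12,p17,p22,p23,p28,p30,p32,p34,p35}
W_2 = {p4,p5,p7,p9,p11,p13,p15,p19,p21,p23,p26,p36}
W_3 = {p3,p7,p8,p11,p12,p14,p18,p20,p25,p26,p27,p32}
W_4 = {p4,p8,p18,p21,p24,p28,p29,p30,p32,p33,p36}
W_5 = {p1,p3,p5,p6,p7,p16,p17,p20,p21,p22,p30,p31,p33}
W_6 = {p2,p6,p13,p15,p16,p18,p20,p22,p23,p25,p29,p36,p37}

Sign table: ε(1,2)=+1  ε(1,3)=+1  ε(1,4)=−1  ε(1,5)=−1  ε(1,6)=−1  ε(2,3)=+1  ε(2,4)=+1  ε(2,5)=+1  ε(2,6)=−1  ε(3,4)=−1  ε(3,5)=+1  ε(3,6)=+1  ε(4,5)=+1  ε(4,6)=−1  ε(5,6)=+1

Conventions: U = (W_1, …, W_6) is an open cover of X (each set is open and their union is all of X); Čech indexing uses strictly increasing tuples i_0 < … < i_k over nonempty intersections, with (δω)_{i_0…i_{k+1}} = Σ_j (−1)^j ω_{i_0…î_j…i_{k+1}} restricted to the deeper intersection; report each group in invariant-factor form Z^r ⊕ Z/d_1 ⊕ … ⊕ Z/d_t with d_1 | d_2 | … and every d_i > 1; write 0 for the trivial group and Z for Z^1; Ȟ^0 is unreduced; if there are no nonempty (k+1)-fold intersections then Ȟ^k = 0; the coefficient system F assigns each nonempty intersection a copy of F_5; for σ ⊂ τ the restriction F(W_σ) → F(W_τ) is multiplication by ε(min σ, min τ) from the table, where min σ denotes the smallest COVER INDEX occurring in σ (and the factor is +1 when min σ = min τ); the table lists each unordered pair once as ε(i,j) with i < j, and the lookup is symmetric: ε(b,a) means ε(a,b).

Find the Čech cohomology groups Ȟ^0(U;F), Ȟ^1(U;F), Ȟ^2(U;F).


nerve of the cover:
  W12={p9,p11,p23} W13={p11,p12,p32} W14={p28,p30,p32} W15={p17,p22,p30} W16={p2,p22,p23} W23={p7,p11,p26} W24={p4,p21,p36} W25={p5,p7,p21} W26={p13,p15,p23,p36} W34={p8,p18,p32} W35={p3,p7,p20} W36={p18,p20,p25} W45={p21,p30,p33} W46={p18,p29,p36} W56={p6,p16,p20,p22}
  W123={p11} W126={p23} W134={p32} W145={p30} W156={p22} W235={p7} W245={p21} W246={p36} W346={p18} W356={p20}
C dims 6,15,10; δ0: rk_F5 6; δ1: rk_F5 9
Ȟ^0 = (6 − 6) − 0 = 0, so Ȟ^0 ≅ 0
Ȟ^1 = (15 − 9) − 6 = 0, so Ȟ^1 ≅ 0
Ȟ^2 = (10 − 0) − 9 = 1, so Ȟ^2 ≅ Z/5

Ȟ^0(U;F) ≅ 0, Ȟ^1(U;F) ≅ 0 and Ȟ^2(U;F) ≅ Z/5


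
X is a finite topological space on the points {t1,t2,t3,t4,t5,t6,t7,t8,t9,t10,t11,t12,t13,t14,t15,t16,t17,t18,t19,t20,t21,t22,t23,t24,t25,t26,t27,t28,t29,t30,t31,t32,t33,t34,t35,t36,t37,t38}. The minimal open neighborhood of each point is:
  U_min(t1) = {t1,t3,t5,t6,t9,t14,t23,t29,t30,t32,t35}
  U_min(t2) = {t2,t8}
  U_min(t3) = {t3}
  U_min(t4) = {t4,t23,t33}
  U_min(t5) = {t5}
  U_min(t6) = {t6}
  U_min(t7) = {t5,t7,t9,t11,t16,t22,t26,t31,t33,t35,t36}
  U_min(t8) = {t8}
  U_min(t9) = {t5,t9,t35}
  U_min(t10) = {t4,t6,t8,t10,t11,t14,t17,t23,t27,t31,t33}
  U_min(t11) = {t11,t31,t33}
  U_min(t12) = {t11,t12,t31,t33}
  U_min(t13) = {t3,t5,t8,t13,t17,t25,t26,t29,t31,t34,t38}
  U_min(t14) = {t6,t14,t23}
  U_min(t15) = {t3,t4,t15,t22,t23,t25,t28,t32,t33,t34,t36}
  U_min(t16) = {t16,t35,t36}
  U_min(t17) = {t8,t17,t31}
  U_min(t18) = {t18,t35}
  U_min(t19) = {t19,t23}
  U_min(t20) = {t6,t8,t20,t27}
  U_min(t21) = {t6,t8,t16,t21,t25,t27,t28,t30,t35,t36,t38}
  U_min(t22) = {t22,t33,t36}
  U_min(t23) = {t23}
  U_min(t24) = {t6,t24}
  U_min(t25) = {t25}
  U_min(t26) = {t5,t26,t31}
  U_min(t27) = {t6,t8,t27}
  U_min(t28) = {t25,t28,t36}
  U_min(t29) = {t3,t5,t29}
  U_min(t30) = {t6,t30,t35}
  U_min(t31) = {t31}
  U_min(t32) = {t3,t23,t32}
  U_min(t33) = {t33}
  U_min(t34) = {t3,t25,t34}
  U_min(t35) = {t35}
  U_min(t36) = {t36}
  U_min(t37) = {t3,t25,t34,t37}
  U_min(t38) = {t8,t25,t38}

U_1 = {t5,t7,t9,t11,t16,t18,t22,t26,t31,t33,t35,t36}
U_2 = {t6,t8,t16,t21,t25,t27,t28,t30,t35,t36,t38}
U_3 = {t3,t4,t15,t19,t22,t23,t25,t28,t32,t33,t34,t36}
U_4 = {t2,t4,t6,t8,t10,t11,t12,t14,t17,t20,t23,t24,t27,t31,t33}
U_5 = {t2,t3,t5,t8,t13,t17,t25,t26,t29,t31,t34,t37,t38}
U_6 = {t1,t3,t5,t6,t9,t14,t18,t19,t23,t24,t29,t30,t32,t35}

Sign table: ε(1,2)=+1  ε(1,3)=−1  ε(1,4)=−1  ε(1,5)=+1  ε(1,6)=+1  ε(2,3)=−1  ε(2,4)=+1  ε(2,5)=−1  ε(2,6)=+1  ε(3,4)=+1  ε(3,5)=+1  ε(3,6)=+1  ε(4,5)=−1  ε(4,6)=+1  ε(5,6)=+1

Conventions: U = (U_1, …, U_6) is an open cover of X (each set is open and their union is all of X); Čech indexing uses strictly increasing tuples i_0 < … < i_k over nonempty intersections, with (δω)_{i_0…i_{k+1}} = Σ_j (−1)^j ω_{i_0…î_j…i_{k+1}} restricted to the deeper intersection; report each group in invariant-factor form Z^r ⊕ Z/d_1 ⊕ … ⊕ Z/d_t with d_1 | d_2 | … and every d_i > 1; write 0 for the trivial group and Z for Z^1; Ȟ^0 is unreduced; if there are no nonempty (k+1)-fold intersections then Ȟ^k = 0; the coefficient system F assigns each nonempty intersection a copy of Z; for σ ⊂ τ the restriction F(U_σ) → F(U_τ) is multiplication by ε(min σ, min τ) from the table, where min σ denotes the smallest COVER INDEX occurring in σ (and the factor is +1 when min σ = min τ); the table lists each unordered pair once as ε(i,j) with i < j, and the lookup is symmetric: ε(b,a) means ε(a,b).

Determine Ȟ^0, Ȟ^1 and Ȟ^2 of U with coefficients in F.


Ȟ^0 ≅ 0; Ȟ^1 ≅ Z/2; Ȟ^2 ≅ Z

intersection data:
  U12={t16,t35,t36} U13={t22,t33,t36} U14={t11,t31,t33} U15={t5,t26,t31} U16={t5,t9,t18,t35} U23={t25,t28,t36} U24={t6,t8,t27} U25={t8,t25,t38} U26={t6,t30,t35} U34={t4,t23,t33} U35={t3,t25,t34} U36={t3,t19,t23,t32} U45={t2,t8,t17,t31} U46={t6,t14,t23,t24} U56={t3,t5,t29}
  U123={t36} U126={t35} U134={t33} U145={t31} U156={t5} U235={t25} U245={t8} U246={t6} U346={t23} U356={t3}
C dims 6,15,10; δ0: rk 6, SNF 1^5·2; δ1: rk 9, SNF 1^9
Ȟ^0 = (6 − 6) − 0 = 0, so Ȟ^0 ≅ 0
Ȟ^1 = (15 − 9) − 6 = 0 plus torsion [2], so Ȟ^1 ≅ Z/2
Ȟ^2 = (10 − 0) − 9 = 1, so Ȟ^2 ≅ Z


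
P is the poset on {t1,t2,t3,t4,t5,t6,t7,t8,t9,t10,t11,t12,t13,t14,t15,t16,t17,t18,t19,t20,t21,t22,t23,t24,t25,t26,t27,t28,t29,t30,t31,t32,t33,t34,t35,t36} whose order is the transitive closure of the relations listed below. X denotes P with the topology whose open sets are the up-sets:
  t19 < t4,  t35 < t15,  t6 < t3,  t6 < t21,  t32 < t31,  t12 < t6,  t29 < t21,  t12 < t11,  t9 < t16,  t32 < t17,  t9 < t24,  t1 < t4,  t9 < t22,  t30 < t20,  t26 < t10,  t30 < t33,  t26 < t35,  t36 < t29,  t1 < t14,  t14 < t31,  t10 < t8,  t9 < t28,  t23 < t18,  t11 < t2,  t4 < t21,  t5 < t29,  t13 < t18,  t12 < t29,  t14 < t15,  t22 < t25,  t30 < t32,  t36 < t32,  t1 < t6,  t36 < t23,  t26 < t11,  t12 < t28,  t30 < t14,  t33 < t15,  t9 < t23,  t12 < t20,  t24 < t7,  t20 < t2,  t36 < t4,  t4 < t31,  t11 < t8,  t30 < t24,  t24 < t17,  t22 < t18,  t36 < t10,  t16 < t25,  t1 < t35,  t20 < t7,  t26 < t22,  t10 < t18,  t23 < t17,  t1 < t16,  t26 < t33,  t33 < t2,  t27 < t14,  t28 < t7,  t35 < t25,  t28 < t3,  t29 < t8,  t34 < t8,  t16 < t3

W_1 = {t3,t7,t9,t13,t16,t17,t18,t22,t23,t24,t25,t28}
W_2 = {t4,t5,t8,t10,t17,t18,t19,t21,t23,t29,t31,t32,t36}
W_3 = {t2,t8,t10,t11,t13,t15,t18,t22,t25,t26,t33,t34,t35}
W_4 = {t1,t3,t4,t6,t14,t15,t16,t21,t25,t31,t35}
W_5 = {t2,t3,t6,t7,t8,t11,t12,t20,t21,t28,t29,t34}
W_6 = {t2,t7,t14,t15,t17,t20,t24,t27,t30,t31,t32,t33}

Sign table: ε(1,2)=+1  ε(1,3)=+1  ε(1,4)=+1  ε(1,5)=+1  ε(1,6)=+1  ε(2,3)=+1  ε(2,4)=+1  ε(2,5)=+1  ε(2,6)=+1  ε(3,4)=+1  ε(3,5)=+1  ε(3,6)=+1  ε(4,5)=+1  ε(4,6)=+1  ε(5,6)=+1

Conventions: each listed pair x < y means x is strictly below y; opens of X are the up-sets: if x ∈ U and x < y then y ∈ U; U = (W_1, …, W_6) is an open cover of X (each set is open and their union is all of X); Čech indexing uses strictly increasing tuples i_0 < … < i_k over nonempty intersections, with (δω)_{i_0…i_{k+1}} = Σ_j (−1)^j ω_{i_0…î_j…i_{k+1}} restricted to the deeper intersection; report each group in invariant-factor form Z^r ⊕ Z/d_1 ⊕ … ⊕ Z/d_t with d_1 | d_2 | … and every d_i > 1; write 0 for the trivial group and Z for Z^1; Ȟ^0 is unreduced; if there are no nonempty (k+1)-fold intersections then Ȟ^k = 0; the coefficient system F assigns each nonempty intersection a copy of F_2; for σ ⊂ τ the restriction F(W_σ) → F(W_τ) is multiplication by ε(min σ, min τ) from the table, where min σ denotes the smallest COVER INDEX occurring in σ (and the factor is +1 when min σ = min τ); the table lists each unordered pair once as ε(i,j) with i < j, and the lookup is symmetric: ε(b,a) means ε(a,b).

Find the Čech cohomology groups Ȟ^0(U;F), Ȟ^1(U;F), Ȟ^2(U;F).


nonempty intersections:
  W12={t17,t18,t23} W13={t13,t18,t22,t25} W14={t3,t16,t25} W15={t3,t7,t28} W16={t7,t17,t24} W23={t8,t10,t18} W24={t4,t21,t31} W25={t8,t21,t29} W26={t17,t31,t32} W34={t15,t25,t35} W35={t2,t8,t11,t34} W36={t2,t15,t33} W45={t3,t6,t21} W46={t14,t15,t31} W56={t2,t7,t20}
  W123={t18} W126={t17} W134={t25} W145={t3} W156={t7} W235={t8} W245={t21} W246={t31} W346={t15} W356={t2}
C dims 6,15,10; δ0: rk_F2 5; δ1: rk_F2 9
Ȟ^0: (6−5)−0=1 ⇒ Z/2
Ȟ^1: (15−9)−5=1 ⇒ Z/2
Ȟ^2: (10−0)−9=1 ⇒ Z/2

Ȟ^0(U;F) ≅ Z/2, Ȟ^1(U;F) ≅ Z/2, Ȟ^2(U;F) ≅ Z/2


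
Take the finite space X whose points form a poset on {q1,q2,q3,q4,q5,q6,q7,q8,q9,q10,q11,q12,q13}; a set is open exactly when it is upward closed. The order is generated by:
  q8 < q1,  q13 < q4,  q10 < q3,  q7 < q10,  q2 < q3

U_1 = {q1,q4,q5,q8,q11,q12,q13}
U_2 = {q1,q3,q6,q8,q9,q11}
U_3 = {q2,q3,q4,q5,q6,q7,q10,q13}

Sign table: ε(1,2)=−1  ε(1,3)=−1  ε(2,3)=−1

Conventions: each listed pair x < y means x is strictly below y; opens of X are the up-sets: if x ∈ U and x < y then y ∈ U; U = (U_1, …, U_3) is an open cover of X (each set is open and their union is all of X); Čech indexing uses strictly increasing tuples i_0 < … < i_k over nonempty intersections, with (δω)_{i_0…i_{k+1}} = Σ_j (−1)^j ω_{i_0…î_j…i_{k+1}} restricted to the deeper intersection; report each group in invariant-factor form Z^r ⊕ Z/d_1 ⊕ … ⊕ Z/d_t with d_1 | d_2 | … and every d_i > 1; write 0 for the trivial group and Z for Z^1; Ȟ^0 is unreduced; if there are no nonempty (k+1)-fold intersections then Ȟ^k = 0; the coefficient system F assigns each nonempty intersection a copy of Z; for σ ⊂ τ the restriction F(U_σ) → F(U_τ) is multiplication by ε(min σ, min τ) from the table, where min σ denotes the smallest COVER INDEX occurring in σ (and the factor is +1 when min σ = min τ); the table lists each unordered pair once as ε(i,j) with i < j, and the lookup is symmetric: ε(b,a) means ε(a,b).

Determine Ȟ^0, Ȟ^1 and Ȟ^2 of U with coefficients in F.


Ȟ^0(U;F) ≅ 0,  Ȟ^1(U;F) ≅ Z/2,  Ȟ^2(U;F) ≅ 0

nerve simplices:
  U12={q1,q8,q11} U13={q4,q5,q13} U23={q3,q6}
C dims 3,3; δ0: rk 3, SNF 1^2·2
degree 0: 3−3−0 = 0 → Ȟ^0 ≅ 0
degree 1: 3−0−3 = 0 plus torsion [2] → Ȟ^1 ≅ Z/2
degree 2: 0−0−0 = 0 → Ȟ^2 ≅ 0


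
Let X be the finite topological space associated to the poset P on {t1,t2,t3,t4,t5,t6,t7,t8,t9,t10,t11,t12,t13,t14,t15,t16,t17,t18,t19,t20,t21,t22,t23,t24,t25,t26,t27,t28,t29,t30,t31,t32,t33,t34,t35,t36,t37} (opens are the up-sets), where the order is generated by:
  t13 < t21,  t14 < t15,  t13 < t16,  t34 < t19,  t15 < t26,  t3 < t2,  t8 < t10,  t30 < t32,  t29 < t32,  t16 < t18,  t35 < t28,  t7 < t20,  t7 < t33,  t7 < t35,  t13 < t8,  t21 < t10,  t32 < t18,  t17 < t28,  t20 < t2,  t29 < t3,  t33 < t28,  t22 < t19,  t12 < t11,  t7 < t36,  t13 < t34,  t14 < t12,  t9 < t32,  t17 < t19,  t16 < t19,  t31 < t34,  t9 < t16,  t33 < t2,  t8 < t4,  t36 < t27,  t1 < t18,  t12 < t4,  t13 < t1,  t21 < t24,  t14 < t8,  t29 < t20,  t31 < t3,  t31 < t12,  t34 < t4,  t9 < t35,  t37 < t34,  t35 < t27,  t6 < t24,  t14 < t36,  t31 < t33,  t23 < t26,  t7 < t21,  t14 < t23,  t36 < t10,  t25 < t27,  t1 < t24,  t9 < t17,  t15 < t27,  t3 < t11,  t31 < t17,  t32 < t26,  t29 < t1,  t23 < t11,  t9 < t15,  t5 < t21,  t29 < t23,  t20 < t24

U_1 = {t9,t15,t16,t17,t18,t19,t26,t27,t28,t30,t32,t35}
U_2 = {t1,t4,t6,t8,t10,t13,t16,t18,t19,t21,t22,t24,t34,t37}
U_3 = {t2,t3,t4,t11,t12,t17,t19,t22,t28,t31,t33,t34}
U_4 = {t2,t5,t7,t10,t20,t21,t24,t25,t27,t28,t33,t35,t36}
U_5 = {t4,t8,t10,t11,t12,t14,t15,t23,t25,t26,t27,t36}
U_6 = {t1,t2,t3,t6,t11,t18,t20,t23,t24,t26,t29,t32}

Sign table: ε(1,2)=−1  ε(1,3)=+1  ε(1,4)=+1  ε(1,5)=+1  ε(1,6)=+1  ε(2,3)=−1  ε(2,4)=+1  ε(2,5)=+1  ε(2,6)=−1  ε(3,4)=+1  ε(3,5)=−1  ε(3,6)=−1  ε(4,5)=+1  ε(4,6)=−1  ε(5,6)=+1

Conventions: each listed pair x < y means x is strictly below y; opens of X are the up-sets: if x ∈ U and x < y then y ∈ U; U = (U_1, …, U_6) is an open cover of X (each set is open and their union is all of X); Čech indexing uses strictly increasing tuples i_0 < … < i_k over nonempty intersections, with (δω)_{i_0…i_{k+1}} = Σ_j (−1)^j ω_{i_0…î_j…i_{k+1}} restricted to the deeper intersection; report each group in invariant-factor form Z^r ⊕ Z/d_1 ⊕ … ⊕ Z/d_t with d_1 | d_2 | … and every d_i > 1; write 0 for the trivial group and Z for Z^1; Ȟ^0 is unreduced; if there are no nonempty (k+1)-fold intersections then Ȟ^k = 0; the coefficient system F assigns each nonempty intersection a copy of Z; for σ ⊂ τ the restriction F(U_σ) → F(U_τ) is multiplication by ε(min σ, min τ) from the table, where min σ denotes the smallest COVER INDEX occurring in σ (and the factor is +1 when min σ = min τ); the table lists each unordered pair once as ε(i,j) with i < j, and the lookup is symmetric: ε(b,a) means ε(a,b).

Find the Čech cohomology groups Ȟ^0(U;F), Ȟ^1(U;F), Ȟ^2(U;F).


Ȟ^0(U;F) ≅ 0, Ȟ^1(U;F) ≅ Z/2 and Ȟ^2(U;F) ≅ Z

nonempty overlaps:
  U12={t16,t18,t19} U13={t17,t19,t28} U14={t27,t28,t35} U15={t15,t26,t27} U16={t18,t26,t32} U23={t4,t19,t22,t34} U24={t10,t21,t24} U25={t4,t8,t10} U26={t1,t6,t18,t24} U34={t2,t28,t33} U35={t4,t11,t12} U36={t2,t3,t11} U45={t10,t25,t27,t36} U46={t2,t20,t24} U56={t11,t23,t26}
  U123={t19} U126={t18} U134={t28} U145={t27} U156={t26} U235={t4} U245={t10} U246={t24} U346={t2} U356={t11}
C dims 6,15,10; δ0: rk 6, SNF 1^5·2; δ1: rk 9, SNF 1^9
degree 0: 6−6−0 = 0 → Ȟ^0 ≅ 0
degree 1: 15−9−6 = 0 plus torsion [2] → Ȟ^1 ≅ Z/2
degree 2: 10−0−9 = 1 → Ȟ^2 ≅ Z


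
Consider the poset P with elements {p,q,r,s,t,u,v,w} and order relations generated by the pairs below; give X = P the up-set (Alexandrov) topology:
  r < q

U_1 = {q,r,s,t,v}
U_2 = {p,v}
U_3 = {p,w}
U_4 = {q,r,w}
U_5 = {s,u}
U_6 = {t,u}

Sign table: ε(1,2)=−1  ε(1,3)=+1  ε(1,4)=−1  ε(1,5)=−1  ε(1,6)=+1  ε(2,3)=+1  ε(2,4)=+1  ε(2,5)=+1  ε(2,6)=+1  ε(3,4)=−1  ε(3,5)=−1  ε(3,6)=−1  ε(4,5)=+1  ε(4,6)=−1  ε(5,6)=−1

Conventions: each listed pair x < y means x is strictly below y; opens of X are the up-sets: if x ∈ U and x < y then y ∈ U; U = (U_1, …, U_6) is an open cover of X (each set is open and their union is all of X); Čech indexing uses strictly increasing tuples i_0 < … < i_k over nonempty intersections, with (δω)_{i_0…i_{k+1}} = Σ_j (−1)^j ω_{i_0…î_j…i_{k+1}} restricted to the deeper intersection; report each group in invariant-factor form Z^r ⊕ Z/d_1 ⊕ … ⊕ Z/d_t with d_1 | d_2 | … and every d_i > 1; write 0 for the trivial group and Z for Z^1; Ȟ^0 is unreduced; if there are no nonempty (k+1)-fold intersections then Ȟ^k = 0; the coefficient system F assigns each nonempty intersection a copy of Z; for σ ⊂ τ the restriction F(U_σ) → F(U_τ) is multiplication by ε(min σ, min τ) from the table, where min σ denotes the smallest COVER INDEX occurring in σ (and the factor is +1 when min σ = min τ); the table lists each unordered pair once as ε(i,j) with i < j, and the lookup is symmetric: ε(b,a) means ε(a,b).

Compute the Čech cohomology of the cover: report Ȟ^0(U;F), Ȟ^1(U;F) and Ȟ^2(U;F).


Ȟ^0 ≅ 0, Ȟ^1 ≅ Z ⊕ Z/2, Ȟ^2 ≅ 0

nonempty intersections:
  U12={v} U14={q,r} U15={s} U16={t} U23={p} U34={w} U56={u}
C dims 6,7; δ0: rk 6, SNF 1^5·2
Ȟ^0: (6−6)−0=0 ⇒ 0
Ȟ^1: (7−0)−6=1 plus torsion [2] ⇒ Z ⊕ Z/2
Ȟ^2: (0−0)−0=0 ⇒ 0


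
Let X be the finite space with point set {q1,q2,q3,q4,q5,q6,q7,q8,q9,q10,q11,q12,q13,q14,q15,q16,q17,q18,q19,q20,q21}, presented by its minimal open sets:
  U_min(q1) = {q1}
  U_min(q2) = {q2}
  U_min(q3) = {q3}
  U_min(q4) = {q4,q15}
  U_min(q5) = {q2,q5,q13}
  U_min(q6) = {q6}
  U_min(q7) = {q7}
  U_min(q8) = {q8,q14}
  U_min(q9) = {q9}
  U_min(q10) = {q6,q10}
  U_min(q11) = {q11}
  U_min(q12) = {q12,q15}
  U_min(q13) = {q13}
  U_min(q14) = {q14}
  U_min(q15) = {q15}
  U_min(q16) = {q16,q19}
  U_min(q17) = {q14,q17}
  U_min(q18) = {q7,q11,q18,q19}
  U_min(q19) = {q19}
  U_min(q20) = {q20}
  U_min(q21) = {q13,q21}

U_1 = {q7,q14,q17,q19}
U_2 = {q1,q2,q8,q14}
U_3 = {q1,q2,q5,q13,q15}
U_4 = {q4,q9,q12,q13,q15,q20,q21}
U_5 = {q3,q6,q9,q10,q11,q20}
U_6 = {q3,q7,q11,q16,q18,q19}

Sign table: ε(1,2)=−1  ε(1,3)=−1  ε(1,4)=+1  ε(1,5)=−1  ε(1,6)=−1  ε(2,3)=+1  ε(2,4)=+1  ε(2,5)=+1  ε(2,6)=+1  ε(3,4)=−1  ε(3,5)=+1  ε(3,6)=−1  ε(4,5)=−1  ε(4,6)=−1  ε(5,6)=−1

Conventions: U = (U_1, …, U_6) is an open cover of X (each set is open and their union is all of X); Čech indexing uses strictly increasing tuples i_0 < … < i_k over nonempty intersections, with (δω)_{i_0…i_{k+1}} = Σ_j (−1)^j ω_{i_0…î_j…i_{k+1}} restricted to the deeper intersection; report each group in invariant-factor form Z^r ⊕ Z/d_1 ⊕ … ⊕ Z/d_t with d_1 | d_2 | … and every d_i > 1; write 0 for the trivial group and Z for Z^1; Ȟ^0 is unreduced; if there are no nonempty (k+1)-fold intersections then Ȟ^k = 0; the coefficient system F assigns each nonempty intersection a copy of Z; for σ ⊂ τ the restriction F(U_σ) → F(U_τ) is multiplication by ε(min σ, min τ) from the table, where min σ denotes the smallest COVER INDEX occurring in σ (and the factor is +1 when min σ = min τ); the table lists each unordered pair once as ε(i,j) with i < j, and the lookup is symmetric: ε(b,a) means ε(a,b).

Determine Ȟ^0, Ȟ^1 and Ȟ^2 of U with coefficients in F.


nerve simplices:
  U12={q14} U16={q7,q19} U23={q1,q2} U34={q13,q15} U45={q9,q20} U56={q3,q11}
C dims 6,6; δ0: rk 6, SNF 1^5·2
degree 0: 6−6−0 = 0 → Ȟ^0 ≅ 0
degree 1: 6−0−6 = 0 plus torsion [2] → Ȟ^1 ≅ Z/2
degree 2: 0−0−0 = 0 → Ȟ^2 ≅ 0

Ȟ^0 ≅ 0,  Ȟ^1 ≅ Z/2,  Ȟ^2 ≅ 0


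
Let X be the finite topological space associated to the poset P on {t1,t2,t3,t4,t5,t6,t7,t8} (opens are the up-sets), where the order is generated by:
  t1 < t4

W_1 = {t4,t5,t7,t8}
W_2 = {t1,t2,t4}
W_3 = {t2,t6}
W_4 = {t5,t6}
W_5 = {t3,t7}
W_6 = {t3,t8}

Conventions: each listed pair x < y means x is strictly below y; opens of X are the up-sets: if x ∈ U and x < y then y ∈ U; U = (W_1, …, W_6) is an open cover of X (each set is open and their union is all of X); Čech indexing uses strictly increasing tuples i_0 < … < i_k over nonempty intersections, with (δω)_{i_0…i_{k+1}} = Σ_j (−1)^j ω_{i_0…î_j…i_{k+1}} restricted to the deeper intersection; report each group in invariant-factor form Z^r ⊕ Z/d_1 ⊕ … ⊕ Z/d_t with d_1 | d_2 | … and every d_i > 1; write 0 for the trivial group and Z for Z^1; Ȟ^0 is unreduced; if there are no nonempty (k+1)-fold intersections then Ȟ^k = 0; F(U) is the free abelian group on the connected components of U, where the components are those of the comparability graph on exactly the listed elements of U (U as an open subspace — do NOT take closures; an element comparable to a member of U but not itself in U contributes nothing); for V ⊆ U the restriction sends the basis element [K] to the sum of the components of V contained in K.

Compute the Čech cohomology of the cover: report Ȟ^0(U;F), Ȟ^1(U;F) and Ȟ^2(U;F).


nerve of the cover:
  W12={t4} W14={t5} W15={t7} W16={t8} W23={t2} W34={t6} W56={t3}
components per intersection:
  W1: {t4} {t5} {t7} {t8}
  W2: {t1,t4} {t2}
  W3: {t2} {t6}
  W4: {t5} {t6}
  W5: {t3} {t7}
  W6: {t3} {t8}
  W12: {t4}
  W14: {t5}
  W15: {t7}
  W16: {t8}
  W23: {t2}
  W34: {t6}
  W56: {t3}
C dims 14,7; δ0: rk 7, SNF 1^7
Ȟ^0 = (14 − 7) − 0 = 7, so Ȟ^0 ≅ Z^7
Ȟ^1 = (7 − 0) − 7 = 0, so Ȟ^1 ≅ 0
Ȟ^2 = (0 − 0) − 0 = 0, so Ȟ^2 ≅ 0

Ȟ^0 ≅ Z^7, Ȟ^1 ≅ 0, Ȟ^2 ≅ 0


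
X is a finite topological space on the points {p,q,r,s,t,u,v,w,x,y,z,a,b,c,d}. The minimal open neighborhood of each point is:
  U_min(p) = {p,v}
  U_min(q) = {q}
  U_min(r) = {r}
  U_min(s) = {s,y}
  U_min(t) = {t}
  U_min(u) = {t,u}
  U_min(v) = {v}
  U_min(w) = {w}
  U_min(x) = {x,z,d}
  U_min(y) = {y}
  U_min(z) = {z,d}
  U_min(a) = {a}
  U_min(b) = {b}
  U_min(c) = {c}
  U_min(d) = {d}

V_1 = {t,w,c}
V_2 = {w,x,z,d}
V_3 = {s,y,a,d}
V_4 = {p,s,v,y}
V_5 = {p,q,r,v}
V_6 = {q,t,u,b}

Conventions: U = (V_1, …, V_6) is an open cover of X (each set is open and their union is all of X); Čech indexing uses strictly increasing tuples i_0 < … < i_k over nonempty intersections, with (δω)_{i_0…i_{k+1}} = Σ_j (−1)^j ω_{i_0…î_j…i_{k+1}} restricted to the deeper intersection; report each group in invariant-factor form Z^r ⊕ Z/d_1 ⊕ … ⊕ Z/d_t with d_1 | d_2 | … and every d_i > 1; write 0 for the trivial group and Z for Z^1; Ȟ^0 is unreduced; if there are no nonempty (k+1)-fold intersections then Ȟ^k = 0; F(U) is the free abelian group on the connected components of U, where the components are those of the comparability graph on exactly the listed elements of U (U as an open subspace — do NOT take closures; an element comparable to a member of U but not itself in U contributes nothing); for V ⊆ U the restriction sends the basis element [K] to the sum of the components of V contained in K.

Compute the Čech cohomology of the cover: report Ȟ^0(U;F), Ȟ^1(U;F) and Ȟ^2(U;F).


Ȟ^0 = Z^10, Ȟ^1 = 0, Ȟ^2 = 0

nonempty overlaps:
  V12={w} V16={t} V23={d} V34={s,y} V45={p,v} V56={q}
components per intersection:
  V1: {t} {w} {c}
  V2: {w} {x,z,d}
  V3: {s,y} {a} {d}
  V4: {p,v} {s,y}
  V5: {p,v} {q} {r}
  V6: {q} {t,u} {b}
  V12: {w}
  V16: {t}
  V23: {d}
  V34: {s,y}
  V45: {p,v}
  V56: {q}
C dims 16,6; δ0: rk 6, SNF 1^6
degree 0: 16−6−0 = 10 → Ȟ^0 ≅ Z^10
degree 1: 6−0−6 = 0 → Ȟ^1 ≅ 0
degree 2: 0−0−0 = 0 → Ȟ^2 ≅ 0


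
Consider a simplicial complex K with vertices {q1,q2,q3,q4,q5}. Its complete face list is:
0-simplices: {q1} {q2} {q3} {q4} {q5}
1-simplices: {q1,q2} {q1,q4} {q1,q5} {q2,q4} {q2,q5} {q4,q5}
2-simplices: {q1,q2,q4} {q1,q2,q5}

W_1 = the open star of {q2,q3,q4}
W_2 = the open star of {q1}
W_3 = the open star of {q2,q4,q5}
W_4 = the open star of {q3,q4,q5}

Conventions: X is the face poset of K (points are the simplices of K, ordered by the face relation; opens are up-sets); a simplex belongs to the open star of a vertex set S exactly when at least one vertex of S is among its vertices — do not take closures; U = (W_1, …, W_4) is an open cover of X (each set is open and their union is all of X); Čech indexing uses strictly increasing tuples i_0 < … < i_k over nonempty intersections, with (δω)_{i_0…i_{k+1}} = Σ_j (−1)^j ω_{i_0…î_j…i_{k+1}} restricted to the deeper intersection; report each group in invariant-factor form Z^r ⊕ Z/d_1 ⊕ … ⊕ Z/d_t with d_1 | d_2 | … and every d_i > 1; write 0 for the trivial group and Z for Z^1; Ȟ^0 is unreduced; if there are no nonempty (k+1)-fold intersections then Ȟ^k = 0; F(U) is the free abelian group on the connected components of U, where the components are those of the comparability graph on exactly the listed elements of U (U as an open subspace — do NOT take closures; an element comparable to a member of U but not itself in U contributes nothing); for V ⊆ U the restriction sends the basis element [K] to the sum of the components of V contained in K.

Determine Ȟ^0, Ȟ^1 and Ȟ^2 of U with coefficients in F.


Ȟ^0(U;F) ≅ Z^2, Ȟ^1(U;F) ≅ 0 and Ȟ^2(U;F) ≅ 0

nonempty intersections:
  W1={{q2},{q3},{q4},{q1,q2},{q1,q4},{q2,q4},{q2,q5},{q4,q5},{q1,q2,q4},{q1,q2,q5}} W2={{q1},{q1,q2},{q1,q4},{q1,q5},{q1,q2,q4},{q1,q2,q5}} W3={{q2},{q4},{q5},{q1,q2},{q1,q4},{q1,q5},{q2,q4},{q2,q5},{q4,q5},{q1,q2,q4},{q1,q2,q5}} W4={{q3},{q4},{q5},{q1,q4},{q1,q5},{q2,q4},{q2,q5},{q4,q5},{q1,q2,q4},{q1,q2,q5}}
  W12={{q1,q2},{q1,q4},{q1,q2,q4},{q1,q2,q5}} W13={{q2},{q4},{q1,q2},{q1,q4},{q2,q4},{q2,q5},{q4,q5},{q1,q2,q4},{q1,q2,q5}} W14={{q3},{q4},{q1,q4},{q2,q4},{q2,q5},{q4,q5},{q1,q2,q4},{q1,q2,q5}} W23={{q1,q2},{q1,q4},{q1,q5},{q1,q2,q4},{q1,q2,q5}} W24={{q1,q4},{q1,q5},{q1,q2,q4},{q1,q2,q5}} W34={{q4},{q5},{q1,q4},{q1,q5},{q2,q4},{q2,q5},{q4,q5},{q1,q2,q4},{q1,q2,q5}}
  W123={{q1,q2},{q1,q4},{q1,q2,q4},{q1,q2,q5}} W124={{q1,q4},{q1,q2,q4},{q1,q2,q5}} W134={{q4},{q1,q4},{q2,q4},{q2,q5},{q4,q5},{q1,q2,q4},{q1,q2,q5}} W234={{q1,q4},{q1,q5},{q1,q2,q4},{q1,q2,q5}}
  W1234={{q1,q4},{q1,q2,q4},{q1,q2,q5}}
components per intersection:
  W1: {{q2},{q4},{q1,q2},{q1,q4},{q2,q4},{q2,q5},{q4,q5},{q1,q2,q4},{q1,q2,q5}} {{q3}}
  W2: {{q1},{q1,q2},{q1,q4},{q1,q5},{q1,q2,q4},{q1,q2,q5}}
  W3: {{q2},{q4},{q5},{q1,q2},{q1,q4},{q1,q5},{q2,q4},{q2,q5},{q4,q5},{q1,q2,q4},{q1,q2,q5}}
  W4: {{q3}} {{q4},{q5},{q1,q4},{q1,q5},{q2,q4},{q2,q5},{q4,q5},{q1,q2,q4},{q1,q2,q5}}
  W12: {{q1,q2},{q1,q4},{q1,q2,q4},{q1,q2,q5}}
  W13: {{q2},{q4},{q1,q2},{q1,q4},{q2,q4},{q2,q5},{q4,q5},{q1,q2,q4},{q1,q2,q5}}
  W14: {{q3}} {{q4},{q1,q4},{q2,q4},{q4,q5},{q1,q2,q4}} {{q2,q5},{q1,q2,q5}}
  W23: {{q1,q2},{q1,q4},{q1,q5},{q1,q2,q4},{q1,q2,q5}}
  W24: {{q1,q4},{q1,q2,q4}} {{q1,q5},{q1,q2,q5}}
  W34: {{q4},{q5},{q1,q4},{q1,q5},{q2,q4},{q2,q5},{q4,q5},{q1,q2,q4},{q1,q2,q5}}
  W123: {{q1,q2},{q1,q4},{q1,q2,q4},{q1,q2,q5}}
  W124: {{q1,q4},{q1,q2,q4}} {{q1,q2,q5}}
  W134: {{q4},{q1,q4},{q2,q4},{q4,q5},{q1,q2,q4}} {{q2,q5},{q1,q2,q5}}
  W234: {{q1,q4},{q1,q2,q4}} {{q1,q5},{q1,q2,q5}}
  W1234: {{q1,q4},{q1,q2,q4}} {{q1,q2,q5}}
C dims 6,9,7,2; δ0: rk 4, SNF 1^4; δ1: rk 5, SNF 1^5; δ2: rk 2, SNF 1^2
Ȟ^0: (6−4)−0=2 ⇒ Z^2
Ȟ^1: (9−5)−4=0 ⇒ 0
Ȟ^2: (7−2)−5=0 ⇒ 0


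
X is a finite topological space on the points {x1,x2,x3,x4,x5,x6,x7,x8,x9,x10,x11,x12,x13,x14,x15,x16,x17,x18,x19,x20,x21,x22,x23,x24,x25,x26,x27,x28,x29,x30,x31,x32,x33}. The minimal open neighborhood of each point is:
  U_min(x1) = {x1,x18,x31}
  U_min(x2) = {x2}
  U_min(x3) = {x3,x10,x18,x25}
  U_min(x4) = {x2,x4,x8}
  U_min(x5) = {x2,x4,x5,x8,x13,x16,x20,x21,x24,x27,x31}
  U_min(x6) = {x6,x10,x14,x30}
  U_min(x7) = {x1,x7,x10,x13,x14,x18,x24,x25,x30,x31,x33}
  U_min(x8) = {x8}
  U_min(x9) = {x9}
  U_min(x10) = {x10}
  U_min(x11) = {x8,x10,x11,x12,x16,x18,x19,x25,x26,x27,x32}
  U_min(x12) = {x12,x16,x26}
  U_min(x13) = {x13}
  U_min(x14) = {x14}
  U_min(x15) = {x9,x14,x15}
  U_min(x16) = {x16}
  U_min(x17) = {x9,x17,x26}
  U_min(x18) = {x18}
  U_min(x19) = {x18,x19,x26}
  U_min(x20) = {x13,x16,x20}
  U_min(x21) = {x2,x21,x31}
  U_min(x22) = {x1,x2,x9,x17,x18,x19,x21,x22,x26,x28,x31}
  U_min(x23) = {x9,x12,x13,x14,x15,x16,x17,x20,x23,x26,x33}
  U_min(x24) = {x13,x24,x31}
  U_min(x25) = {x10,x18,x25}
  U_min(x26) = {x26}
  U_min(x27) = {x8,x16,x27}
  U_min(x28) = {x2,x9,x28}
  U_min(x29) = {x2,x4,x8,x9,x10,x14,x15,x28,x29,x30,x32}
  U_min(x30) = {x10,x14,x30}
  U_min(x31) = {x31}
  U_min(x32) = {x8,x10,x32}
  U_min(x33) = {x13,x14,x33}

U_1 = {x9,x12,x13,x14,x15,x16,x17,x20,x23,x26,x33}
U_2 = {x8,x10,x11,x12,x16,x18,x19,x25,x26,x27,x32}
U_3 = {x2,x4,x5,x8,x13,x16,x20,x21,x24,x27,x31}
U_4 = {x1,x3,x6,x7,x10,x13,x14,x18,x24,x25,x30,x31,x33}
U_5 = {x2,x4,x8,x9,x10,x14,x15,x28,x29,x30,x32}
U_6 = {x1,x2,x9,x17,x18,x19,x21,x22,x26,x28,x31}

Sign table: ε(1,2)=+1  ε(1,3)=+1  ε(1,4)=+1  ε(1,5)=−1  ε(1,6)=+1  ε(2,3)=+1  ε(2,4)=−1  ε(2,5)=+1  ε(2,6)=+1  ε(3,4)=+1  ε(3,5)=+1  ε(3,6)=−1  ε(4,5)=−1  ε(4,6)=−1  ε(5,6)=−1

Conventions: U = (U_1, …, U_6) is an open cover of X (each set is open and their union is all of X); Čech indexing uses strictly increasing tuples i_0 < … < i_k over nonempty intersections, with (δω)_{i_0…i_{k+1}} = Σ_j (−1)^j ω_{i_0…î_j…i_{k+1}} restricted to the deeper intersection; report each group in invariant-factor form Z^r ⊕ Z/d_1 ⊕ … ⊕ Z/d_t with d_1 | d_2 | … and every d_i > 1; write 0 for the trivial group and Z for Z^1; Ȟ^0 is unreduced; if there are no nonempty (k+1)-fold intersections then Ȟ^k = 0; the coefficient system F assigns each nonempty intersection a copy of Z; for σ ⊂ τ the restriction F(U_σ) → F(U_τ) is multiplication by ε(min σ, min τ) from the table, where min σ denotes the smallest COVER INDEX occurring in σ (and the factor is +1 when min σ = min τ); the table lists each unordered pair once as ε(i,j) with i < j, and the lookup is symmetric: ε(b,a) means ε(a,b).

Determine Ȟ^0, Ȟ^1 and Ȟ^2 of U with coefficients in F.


Ȟ^0(U;F) ≅ 0, Ȟ^1(U;F) ≅ Z/2, Ȟ^2(U;F) ≅ Z

nerve of the cover:
  U12={x12,x16,x26} U13={x13,x16,x20} U14={x13,x14,x33} U15={x9,x14,x15} U16={x9,x17,x26} U23={x8,x16,x27} U24={x10,x18,x25} U25={x8,x10,x32} U26={x18,x19,x26} U34={x13,x24,x31} U35={x2,x4,x8} U36={x2,x21,x31} U45={x10,x14,x30} U46={x1,x18,x31} U56={x2,x9,x28}
  U123={x16} U126={x26} U134={x13} U145={x14} U156={x9} U235={x8} U245={x10} U246={x18} U346={x31} U356={x2}
C dims 6,15,10; δ0: rk 6, SNF 1^5·2; δ1: rk 9, SNF 1^9
Ȟ^0 = (6 − 6) − 0 = 0, so Ȟ^0 ≅ 0
Ȟ^1 = (15 − 9) − 6 = 0 plus torsion [2], so Ȟ^1 ≅ Z/2
Ȟ^2 = (10 − 0) − 9 = 1, so Ȟ^2 ≅ Z


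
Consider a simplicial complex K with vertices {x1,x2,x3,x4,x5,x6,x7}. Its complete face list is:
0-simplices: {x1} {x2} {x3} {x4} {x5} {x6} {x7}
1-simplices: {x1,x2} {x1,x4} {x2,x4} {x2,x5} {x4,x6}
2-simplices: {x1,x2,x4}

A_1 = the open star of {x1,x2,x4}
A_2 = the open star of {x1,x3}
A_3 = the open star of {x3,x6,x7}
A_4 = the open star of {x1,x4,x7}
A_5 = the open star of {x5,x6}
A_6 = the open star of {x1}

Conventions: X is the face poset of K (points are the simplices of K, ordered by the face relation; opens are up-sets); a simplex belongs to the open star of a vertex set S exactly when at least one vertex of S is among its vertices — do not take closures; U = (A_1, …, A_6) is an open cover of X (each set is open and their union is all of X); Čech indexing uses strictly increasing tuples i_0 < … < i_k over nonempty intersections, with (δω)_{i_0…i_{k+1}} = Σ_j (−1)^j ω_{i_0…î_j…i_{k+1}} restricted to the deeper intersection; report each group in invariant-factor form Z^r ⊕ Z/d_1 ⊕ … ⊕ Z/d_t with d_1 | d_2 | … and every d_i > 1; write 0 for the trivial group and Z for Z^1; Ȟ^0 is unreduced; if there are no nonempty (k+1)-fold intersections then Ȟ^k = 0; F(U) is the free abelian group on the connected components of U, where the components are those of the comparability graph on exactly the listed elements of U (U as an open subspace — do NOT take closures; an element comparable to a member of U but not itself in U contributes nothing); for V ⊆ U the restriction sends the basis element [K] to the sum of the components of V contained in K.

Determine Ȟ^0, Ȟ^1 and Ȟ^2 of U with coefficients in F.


nerve of the cover:
  A1={{x1},{x2},{x4},{x1,x2},{x1,x4},{x2,x4},{x2,x5},{x4,x6},{x1,x2,x4}} A2={{x1},{x3},{x1,x2},{x1,x4},{x1,x2,x4}} A3={{x3},{x6},{x7},{x4,x6}} A4={{x1},{x4},{x7},{x1,x2},{x1,x4},{x2,x4},{x4,x6},{x1,x2,x4}} A5={{x5},{x6},{x2,x5},{x4,x6}} A6={{x1},{x1,x2},{x1,x4},{x1,x2,x4}}
  A12={{x1},{x1,x2},{x1,x4},{x1,x2,x4}} A13={{x4,x6}} A14={{x1},{x4},{x1,x2},{x1,x4},{x2,x4},{x4,x6},{x1,x2,x4}} A15={{x2,x5},{x4,x6}} A16={{x1},{x1,x2},{x1,x4},{x1,x2,x4}} A23={{x3}} A24={{x1},{x1,x2},{x1,x4},{x1,x2,x4}} A26={{x1},{x1,x2},{x1,x4},{x1,x2,x4}} A34={{x7},{x4,x6}} A35={{x6},{x4,x6}} A45={{x4,x6}} A46={{x1},{x1,x2},{x1,x4},{x1,x2,x4}}
  A124={{x1},{x1,x2},{x1,x4},{x1,x2,x4}} A126={{x1},{x1,x2},{x1,x4},{x1,x2,x4}} A134={{x4,x6}} A135={{x4,x6}} A145={{x4,x6}} A146={{x1},{x1,x2},{x1,x4},{x1,x2,x4}} A246={{x1},{x1,x2},{x1,x4},{x1,x2,x4}} A345={{x4,x6}}
  A1246={{x1},{x1,x2},{x1,x4},{x1,x2,x4}} A1345={{x4,x6}}
components per intersection:
  A1: {{x1},{x2},{x4},{x1,x2},{x1,x4},{x2,x4},{x2,x5},{x4,x6},{x1,x2,x4}}
  A2: {{x1},{x1,x2},{x1,x4},{x1,x2,x4}} {{x3}}
  A3: {{x3}} {{x6},{x4,x6}} {{x7}}
  A4: {{x1},{x4},{x1,x2},{x1,x4},{x2,x4},{x4,x6},{x1,x2,x4}} {{x7}}
  A5: {{x5},{x2,x5}} {{x6},{x4,x6}}
  A6: {{x1},{x1,x2},{x1,x4},{x1,x2,x4}}
  A12: {{x1},{x1,x2},{x1,x4},{x1,x2,x4}}
  A13: {{x4,x6}}
  A14: {{x1},{x4},{x1,x2},{x1,x4},{x2,x4},{x4,x6},{x1,x2,x4}}
  A15: {{x2,x5}} {{x4,x6}}
  A16: {{x1},{x1,x2},{x1,x4},{x1,x2,x4}}
  A23: {{x3}}
  A24: {{x1},{x1,x2},{x1,x4},{x1,x2,x4}}
  A26: {{x1},{x1,x2},{x1,x4},{x1,x2,x4}}
  A34: {{x7}} {{x4,x6}}
  A35: {{x6},{x4,x6}}
  A45: {{x4,x6}}
  A46: {{x1},{x1,x2},{x1,x4},{x1,x2,x4}}
  A124: {{x1},{x1,x2},{x1,x4},{x1,x2,x4}}
  A126: {{x1},{x1,x2},{x1,x4},{x1,x2,x4}}
  A134: {{x4,x6}}
  A135: {{x4,x6}}
  A145: {{x4,x6}}
  A146: {{x1},{x1,x2},{x1,x4},{x1,x2,x4}}
  A246: {{x1},{x1,x2},{x1,x4},{x1,x2,x4}}
  A345: {{x4,x6}}
  A1246: {{x1},{x1,x2},{x1,x4},{x1,x2,x4}}
  A1345: {{x4,x6}}
C dims 11,14,8,2; δ0: rk 8, SNF 1^8; δ1: rk 6, SNF 1^6; δ2: rk 2, SNF 1^2
Ȟ^0 = (11 − 8) − 0 = 3, so Ȟ^0 ≅ Z^3
Ȟ^1 = (14 − 6) − 8 = 0, so Ȟ^1 ≅ 0
Ȟ^2 = (8 − 2) − 6 = 0, so Ȟ^2 ≅ 0

Ȟ^0(U;F) ≅ Z^3; Ȟ^1(U;F) ≅ 0; Ȟ^2(U;F) ≅ 0


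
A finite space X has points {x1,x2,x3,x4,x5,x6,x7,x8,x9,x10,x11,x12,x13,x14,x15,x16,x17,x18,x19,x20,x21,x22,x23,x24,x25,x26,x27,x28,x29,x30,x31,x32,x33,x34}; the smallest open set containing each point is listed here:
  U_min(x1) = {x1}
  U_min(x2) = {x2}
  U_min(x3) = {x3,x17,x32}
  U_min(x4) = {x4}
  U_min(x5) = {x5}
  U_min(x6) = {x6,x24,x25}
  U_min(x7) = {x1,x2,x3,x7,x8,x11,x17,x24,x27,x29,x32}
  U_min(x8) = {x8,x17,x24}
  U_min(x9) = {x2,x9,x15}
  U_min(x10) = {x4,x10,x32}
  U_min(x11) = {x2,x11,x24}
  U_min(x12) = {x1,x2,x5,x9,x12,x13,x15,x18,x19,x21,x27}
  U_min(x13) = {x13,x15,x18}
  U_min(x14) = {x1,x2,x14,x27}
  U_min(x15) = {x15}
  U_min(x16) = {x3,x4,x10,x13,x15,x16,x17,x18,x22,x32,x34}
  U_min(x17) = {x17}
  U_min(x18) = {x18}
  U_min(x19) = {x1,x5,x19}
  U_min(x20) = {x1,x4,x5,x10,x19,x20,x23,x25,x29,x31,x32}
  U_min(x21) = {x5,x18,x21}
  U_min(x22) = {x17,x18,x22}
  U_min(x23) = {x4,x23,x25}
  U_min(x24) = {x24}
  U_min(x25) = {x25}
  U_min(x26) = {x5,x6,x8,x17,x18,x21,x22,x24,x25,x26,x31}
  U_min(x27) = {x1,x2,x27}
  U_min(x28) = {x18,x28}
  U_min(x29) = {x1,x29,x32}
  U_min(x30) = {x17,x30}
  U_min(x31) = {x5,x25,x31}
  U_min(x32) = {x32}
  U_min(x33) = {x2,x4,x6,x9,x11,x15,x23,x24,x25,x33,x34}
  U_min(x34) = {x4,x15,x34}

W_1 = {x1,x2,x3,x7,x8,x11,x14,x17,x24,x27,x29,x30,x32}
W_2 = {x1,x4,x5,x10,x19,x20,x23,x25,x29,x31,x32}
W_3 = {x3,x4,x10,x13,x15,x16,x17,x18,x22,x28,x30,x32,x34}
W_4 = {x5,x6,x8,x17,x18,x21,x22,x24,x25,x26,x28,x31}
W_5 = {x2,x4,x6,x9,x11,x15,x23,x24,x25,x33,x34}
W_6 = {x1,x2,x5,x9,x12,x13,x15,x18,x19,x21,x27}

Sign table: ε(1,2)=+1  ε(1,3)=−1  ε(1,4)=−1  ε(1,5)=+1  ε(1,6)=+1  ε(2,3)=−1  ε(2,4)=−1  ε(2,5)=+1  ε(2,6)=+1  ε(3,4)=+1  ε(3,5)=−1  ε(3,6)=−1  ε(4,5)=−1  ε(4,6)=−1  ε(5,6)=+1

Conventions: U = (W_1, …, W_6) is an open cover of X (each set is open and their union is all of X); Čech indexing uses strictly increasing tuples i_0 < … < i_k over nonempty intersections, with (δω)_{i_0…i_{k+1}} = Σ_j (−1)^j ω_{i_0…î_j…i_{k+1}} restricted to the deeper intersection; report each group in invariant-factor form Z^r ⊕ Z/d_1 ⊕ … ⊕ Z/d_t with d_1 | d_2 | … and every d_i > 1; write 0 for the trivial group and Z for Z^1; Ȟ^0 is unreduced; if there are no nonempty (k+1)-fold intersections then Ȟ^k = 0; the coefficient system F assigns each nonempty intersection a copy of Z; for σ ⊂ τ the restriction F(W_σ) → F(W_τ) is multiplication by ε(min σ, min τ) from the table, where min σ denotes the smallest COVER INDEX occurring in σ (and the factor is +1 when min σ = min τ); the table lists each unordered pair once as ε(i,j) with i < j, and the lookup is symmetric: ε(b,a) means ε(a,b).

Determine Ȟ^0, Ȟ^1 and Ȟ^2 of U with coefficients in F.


Ȟ^0 = Z, Ȟ^1 = 0 and Ȟ^2 = Z/2

nerve of the cover:
  W12={x1,x29,x32} W13={x3,x17,x30,x32} W14={x8,x17,x24} W15={x2,x11,x24} W16={x1,x2,x27} W23={x4,x10,x32} W24={x5,x25,x31} W25={x4,x23,x25} W26={x1,x5,x19} W34={x17,x18,x22,x28} W35={x4,x15,x34} W36={x13,x15,x18} W45={x6,x24,x25} W46={x5,x18,x21} W56={x2,x9,x15}
  W123={x32} W126={x1} W134={x17} W145={x24} W156={x2} W235={x4} W245={x25} W246={x5} W346={x18} W356={x15}
C dims 6,15,10; δ0: rk 5, SNF 1^5; δ1: rk 10, SNF 1^9·2
Ȟ^0 = (6 − 5) − 0 = 1, so Ȟ^0 ≅ Z
Ȟ^1 = (15 − 10) − 5 = 0, so Ȟ^1 ≅ 0
Ȟ^2 = (10 − 0) − 10 = 0 plus torsion [2], so Ȟ^2 ≅ Z/2
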